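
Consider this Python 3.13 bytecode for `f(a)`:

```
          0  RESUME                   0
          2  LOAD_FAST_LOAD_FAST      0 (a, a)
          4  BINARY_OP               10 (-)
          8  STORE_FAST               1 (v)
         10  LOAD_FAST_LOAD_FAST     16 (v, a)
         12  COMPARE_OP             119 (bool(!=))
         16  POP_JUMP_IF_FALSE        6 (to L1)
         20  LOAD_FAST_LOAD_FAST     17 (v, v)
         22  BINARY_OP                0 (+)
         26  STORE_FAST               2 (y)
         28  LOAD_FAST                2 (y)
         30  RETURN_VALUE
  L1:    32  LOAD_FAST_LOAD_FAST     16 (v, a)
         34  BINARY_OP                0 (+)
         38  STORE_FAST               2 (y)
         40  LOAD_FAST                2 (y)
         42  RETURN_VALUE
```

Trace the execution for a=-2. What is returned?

LOAD_FAST_LOAD_FAST a,a → push -2,-2. Stack: [-2, -2]
BINARY_OP - → -2 - -2 = 0. Stack: [0]
STORE_FAST v → v=0. Stack: []
LOAD_FAST_LOAD_FAST v,a → push 0,-2. Stack: [0, -2]
COMPARE_OP bool(!=) → 0 vs -2 = True. Stack: [True]
POP_JUMP_IF_FALSE → pop True; no jump. Stack: []
LOAD_FAST_LOAD_FAST v,v → push 0,0. Stack: [0, 0]
BINARY_OP + → 0 + 0 = 0. Stack: [0]
STORE_FAST y → y=0. Stack: []
LOAD_FAST y → push 0. Stack: [0]
RETURN_VALUE → return 0.

0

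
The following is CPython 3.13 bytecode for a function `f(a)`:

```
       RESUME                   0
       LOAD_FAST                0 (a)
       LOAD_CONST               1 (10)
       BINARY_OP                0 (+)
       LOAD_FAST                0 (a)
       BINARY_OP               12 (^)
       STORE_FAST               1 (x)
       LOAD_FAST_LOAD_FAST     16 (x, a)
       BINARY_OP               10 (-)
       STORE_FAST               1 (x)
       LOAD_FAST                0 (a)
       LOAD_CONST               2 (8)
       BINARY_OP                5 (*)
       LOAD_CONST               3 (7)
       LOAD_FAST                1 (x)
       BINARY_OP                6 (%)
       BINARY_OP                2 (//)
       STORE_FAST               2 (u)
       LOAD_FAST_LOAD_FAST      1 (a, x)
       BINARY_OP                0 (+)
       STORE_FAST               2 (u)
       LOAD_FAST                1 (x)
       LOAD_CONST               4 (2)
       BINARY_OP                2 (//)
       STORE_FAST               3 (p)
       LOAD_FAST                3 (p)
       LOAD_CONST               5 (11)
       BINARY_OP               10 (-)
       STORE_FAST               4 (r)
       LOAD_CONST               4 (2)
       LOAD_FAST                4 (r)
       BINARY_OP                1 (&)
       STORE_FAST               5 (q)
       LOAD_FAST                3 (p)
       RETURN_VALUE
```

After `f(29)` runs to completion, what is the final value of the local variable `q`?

2

LOAD_FAST a → push 29. Stack: [29]
LOAD_CONST → push 10. Stack: [29, 10]
BINARY_OP + → 29 + 10 = 39. Stack: [39]
LOAD_FAST a → push 29. Stack: [39, 29]
BINARY_OP ^ → 39 ^ 29 = 58. Stack: [58]
STORE_FAST x → x=58. Stack: []
LOAD_FAST_LOAD_FAST x,a → push 58,29. Stack: [58, 29]
BINARY_OP - → 58 - 29 = 29. Stack: [29]
STORE_FAST x → x=29. Stack: []
LOAD_FAST a → push 29. Stack: [29]
LOAD_CONST → push 8. Stack: [29, 8]
BINARY_OP * → 29 * 8 = 232. Stack: [232]
LOAD_CONST → push 7. Stack: [232, 7]
LOAD_FAST x → push 29. Stack: [232, 7, 29]
BINARY_OP % → 7 % 29 = 7. Stack: [232, 7]
BINARY_OP // → 232 // 7 = 33. Stack: [33]
STORE_FAST u → u=33. Stack: []
LOAD_FAST_LOAD_FAST a,x → push 29,29. Stack: [29, 29]
BINARY_OP + → 29 + 29 = 58. Stack: [58]
STORE_FAST u → u=58. Stack: []
LOAD_FAST x → push 29. Stack: [29]
LOAD_CONST → push 2. Stack: [29, 2]
BINARY_OP // → 29 // 2 = 14. Stack: [14]
STORE_FAST p → p=14. Stack: []
LOAD_FAST p → push 14. Stack: [14]
LOAD_CONST → push 11. Stack: [14, 11]
BINARY_OP - → 14 - 11 = 3. Stack: [3]
STORE_FAST r → r=3. Stack: []
LOAD_CONST → push 2. Stack: [2]
LOAD_FAST r → push 3. Stack: [2, 3]
BINARY_OP & → 2 & 3 = 2. Stack: [2]
STORE_FAST q → q=2. Stack: []
LOAD_FAST p → push 14. Stack: [14]
RETURN_VALUE → return 14.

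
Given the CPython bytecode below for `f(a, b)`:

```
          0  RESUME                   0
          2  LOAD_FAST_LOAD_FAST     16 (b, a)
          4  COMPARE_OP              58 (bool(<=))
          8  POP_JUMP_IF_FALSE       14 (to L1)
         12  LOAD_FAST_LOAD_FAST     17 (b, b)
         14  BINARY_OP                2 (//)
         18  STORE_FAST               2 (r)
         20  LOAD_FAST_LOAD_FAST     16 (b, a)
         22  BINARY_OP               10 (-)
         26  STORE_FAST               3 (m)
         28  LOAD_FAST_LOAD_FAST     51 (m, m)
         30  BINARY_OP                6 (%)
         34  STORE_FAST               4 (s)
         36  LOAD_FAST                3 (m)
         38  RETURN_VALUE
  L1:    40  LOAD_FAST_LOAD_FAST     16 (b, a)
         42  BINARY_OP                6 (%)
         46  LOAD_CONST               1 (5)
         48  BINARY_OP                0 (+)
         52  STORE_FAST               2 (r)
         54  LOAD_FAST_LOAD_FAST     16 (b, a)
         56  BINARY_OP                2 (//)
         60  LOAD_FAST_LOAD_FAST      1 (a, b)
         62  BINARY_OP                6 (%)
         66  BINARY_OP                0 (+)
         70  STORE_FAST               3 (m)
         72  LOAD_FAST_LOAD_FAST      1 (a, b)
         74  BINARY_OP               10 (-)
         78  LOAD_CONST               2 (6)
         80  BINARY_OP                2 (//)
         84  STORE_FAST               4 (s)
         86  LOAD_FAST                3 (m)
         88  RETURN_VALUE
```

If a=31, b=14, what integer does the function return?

LOAD_FAST_LOAD_FAST b,a → push 14,31. Stack: [14, 31]
COMPARE_OP bool(<=) → 14 vs 31 = True. Stack: [True]
POP_JUMP_IF_FALSE → pop True; no jump. Stack: []
LOAD_FAST_LOAD_FAST b,b → push 14,14. Stack: [14, 14]
BINARY_OP // → 14 // 14 = 1. Stack: [1]
STORE_FAST r → r=1. Stack: []
LOAD_FAST_LOAD_FAST b,a → push 14,31. Stack: [14, 31]
BINARY_OP - → 14 - 31 = -17. Stack: [-17]
STORE_FAST m → m=-17. Stack: []
LOAD_FAST_LOAD_FAST m,m → push -17,-17. Stack: [-17, -17]
BINARY_OP % → -17 % -17 = 0. Stack: [0]
STORE_FAST s → s=0. Stack: []
LOAD_FAST m → push -17. Stack: [-17]
RETURN_VALUE → return -17.

-17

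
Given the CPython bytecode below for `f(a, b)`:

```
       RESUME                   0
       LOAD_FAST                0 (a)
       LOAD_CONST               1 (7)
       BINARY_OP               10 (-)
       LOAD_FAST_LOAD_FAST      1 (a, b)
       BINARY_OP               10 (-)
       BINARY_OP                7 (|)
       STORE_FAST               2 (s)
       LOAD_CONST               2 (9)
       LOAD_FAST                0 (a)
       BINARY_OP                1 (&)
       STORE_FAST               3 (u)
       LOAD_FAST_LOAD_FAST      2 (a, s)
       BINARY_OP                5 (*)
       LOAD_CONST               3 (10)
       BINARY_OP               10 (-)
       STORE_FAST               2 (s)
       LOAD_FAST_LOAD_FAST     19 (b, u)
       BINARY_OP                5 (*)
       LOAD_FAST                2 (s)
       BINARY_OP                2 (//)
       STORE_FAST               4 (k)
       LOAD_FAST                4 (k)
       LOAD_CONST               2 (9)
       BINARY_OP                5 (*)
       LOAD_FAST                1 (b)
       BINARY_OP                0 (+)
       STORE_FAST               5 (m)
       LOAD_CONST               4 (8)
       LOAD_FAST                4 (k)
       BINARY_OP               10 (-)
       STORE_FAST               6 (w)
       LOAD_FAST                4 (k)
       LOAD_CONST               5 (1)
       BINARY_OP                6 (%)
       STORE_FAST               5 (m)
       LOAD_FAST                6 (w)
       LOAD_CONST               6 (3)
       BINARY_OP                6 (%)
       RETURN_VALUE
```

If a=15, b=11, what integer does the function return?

2

LOAD_FAST a → push 15. Stack: [15]
LOAD_CONST → push 7. Stack: [15, 7]
BINARY_OP - → 15 - 7 = 8. Stack: [8]
LOAD_FAST_LOAD_FAST a,b → push 15,11. Stack: [8, 15, 11]
BINARY_OP - → 15 - 11 = 4. Stack: [8, 4]
BINARY_OP | → 8 | 4 = 12. Stack: [12]
STORE_FAST s → s=12. Stack: []
LOAD_CONST → push 9. Stack: [9]
LOAD_FAST a → push 15. Stack: [9, 15]
BINARY_OP & → 9 & 15 = 9. Stack: [9]
STORE_FAST u → u=9. Stack: []
LOAD_FAST_LOAD_FAST a,s → push 15,12. Stack: [15, 12]
BINARY_OP * → 15 * 12 = 180. Stack: [180]
LOAD_CONST → push 10. Stack: [180, 10]
BINARY_OP - → 180 - 10 = 170. Stack: [170]
STORE_FAST s → s=170. Stack: []
LOAD_FAST_LOAD_FAST b,u → push 11,9. Stack: [11, 9]
BINARY_OP * → 11 * 9 = 99. Stack: [99]
LOAD_FAST s → push 170. Stack: [99, 170]
BINARY_OP // → 99 // 170 = 0. Stack: [0]
STORE_FAST k → k=0. Stack: []
LOAD_FAST k → push 0. Stack: [0]
LOAD_CONST → push 9. Stack: [0, 9]
BINARY_OP * → 0 * 9 = 0. Stack: [0]
LOAD_FAST b → push 11. Stack: [0, 11]
BINARY_OP + → 0 + 11 = 11. Stack: [11]
STORE_FAST m → m=11. Stack: []
LOAD_CONST → push 8. Stack: [8]
LOAD_FAST k → push 0. Stack: [8, 0]
BINARY_OP - → 8 - 0 = 8. Stack: [8]
STORE_FAST w → w=8. Stack: []
LOAD_FAST k → push 0. Stack: [0]
LOAD_CONST → push 1. Stack: [0, 1]
BINARY_OP % → 0 % 1 = 0. Stack: [0]
STORE_FAST m → m=0. Stack: []
LOAD_FAST w → push 8. Stack: [8]
LOAD_CONST → push 3. Stack: [8, 3]
BINARY_OP % → 8 % 3 = 2. Stack: [2]
RETURN_VALUE → return 2.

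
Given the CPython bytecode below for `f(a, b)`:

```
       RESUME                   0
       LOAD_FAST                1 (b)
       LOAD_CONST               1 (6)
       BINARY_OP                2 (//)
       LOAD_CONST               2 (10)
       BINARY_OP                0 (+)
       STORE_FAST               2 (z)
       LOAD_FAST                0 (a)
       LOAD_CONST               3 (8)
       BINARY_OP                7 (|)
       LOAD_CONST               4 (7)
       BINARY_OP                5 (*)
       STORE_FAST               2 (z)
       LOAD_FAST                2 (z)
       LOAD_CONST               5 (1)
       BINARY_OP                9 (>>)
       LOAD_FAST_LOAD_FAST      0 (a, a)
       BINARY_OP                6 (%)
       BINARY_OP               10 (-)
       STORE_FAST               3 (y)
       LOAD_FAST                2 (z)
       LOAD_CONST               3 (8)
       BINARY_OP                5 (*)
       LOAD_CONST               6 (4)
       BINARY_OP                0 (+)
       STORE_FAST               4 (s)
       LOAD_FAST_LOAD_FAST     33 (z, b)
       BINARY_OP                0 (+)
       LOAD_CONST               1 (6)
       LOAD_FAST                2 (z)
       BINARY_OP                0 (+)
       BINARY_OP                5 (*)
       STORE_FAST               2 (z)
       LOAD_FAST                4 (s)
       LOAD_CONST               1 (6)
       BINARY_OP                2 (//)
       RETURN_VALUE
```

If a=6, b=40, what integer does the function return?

LOAD_FAST b → push 40. Stack: [40]
LOAD_CONST → push 6. Stack: [40, 6]
BINARY_OP // → 40 // 6 = 6. Stack: [6]
LOAD_CONST → push 10. Stack: [6, 10]
BINARY_OP + → 6 + 10 = 16. Stack: [16]
STORE_FAST z → z=16. Stack: []
LOAD_FAST a → push 6. Stack: [6]
LOAD_CONST → push 8. Stack: [6, 8]
BINARY_OP | → 6 | 8 = 14. Stack: [14]
LOAD_CONST → push 7. Stack: [14, 7]
BINARY_OP * → 14 * 7 = 98. Stack: [98]
STORE_FAST z → z=98. Stack: []
LOAD_FAST z → push 98. Stack: [98]
LOAD_CONST → push 1. Stack: [98, 1]
BINARY_OP >> → 98 >> 1 = 49. Stack: [49]
LOAD_FAST_LOAD_FAST a,a → push 6,6. Stack: [49, 6, 6]
BINARY_OP % → 6 % 6 = 0. Stack: [49, 0]
BINARY_OP - → 49 - 0 = 49. Stack: [49]
STORE_FAST y → y=49. Stack: []
LOAD_FAST z → push 98. Stack: [98]
LOAD_CONST → push 8. Stack: [98, 8]
BINARY_OP * → 98 * 8 = 784. Stack: [784]
LOAD_CONST → push 4. Stack: [784, 4]
BINARY_OP + → 784 + 4 = 788. Stack: [788]
STORE_FAST s → s=788. Stack: []
LOAD_FAST_LOAD_FAST z,b → push 98,40. Stack: [98, 40]
BINARY_OP + → 98 + 40 = 138. Stack: [138]
LOAD_CONST → push 6. Stack: [138, 6]
LOAD_FAST z → push 98. Stack: [138, 6, 98]
BINARY_OP + → 6 + 98 = 104. Stack: [138, 104]
BINARY_OP * → 138 * 104 = 14352. Stack: [14352]
STORE_FAST z → z=14352. Stack: []
LOAD_FAST s → push 788. Stack: [788]
LOAD_CONST → push 6. Stack: [788, 6]
BINARY_OP // → 788 // 6 = 131. Stack: [131]
RETURN_VALUE → return 131.

131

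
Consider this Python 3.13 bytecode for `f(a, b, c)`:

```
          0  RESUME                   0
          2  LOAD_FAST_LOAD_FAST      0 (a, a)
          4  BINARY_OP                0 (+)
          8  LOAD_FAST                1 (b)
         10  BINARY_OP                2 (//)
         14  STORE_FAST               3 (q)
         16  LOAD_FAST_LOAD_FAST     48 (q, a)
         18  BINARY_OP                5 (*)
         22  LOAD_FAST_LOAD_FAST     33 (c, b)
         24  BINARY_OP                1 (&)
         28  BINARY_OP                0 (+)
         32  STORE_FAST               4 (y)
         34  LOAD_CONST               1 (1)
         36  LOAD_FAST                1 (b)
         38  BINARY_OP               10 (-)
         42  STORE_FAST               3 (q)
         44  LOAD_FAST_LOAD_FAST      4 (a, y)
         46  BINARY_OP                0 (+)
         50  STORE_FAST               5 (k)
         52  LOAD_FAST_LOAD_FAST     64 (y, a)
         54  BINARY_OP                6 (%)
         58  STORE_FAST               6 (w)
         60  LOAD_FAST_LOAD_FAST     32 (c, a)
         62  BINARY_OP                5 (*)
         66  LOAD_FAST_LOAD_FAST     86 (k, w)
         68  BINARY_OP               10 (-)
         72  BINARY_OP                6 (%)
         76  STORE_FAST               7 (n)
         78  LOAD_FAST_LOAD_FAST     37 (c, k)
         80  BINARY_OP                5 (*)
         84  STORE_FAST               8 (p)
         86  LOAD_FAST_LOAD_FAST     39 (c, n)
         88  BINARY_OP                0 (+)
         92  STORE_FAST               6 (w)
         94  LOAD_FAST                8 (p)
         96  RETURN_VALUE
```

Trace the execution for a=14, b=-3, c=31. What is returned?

-3007

LOAD_FAST_LOAD_FAST a,a → push 14,14. Stack: [14, 14]
BINARY_OP + → 14 + 14 = 28. Stack: [28]
LOAD_FAST b → push -3. Stack: [28, -3]
BINARY_OP // → 28 // -3 = -10. Stack: [-10]
STORE_FAST q → q=-10. Stack: []
LOAD_FAST_LOAD_FAST q,a → push -10,14. Stack: [-10, 14]
BINARY_OP * → -10 * 14 = -140. Stack: [-140]
LOAD_FAST_LOAD_FAST c,b → push 31,-3. Stack: [-140, 31, -3]
BINARY_OP & → 31 & -3 = 29. Stack: [-140, 29]
BINARY_OP + → -140 + 29 = -111. Stack: [-111]
STORE_FAST y → y=-111. Stack: []
LOAD_CONST → push 1. Stack: [1]
LOAD_FAST b → push -3. Stack: [1, -3]
BINARY_OP - → 1 - -3 = 4. Stack: [4]
STORE_FAST q → q=4. Stack: []
LOAD_FAST_LOAD_FAST a,y → push 14,-111. Stack: [14, -111]
BINARY_OP + → 14 + -111 = -97. Stack: [-97]
STORE_FAST k → k=-97. Stack: []
LOAD_FAST_LOAD_FAST y,a → push -111,14. Stack: [-111, 14]
BINARY_OP % → -111 % 14 = 1. Stack: [1]
STORE_FAST w → w=1. Stack: []
LOAD_FAST_LOAD_FAST c,a → push 31,14. Stack: [31, 14]
BINARY_OP * → 31 * 14 = 434. Stack: [434]
LOAD_FAST_LOAD_FAST k,w → push -97,1. Stack: [434, -97, 1]
BINARY_OP - → -97 - 1 = -98. Stack: [434, -98]
BINARY_OP % → 434 % -98 = -56. Stack: [-56]
STORE_FAST n → n=-56. Stack: []
LOAD_FAST_LOAD_FAST c,k → push 31,-97. Stack: [31, -97]
BINARY_OP * → 31 * -97 = -3007. Stack: [-3007]
STORE_FAST p → p=-3007. Stack: []
LOAD_FAST_LOAD_FAST c,n → push 31,-56. Stack: [31, -56]
BINARY_OP + → 31 + -56 = -25. Stack: [-25]
STORE_FAST w → w=-25. Stack: []
LOAD_FAST p → push -3007. Stack: [-3007]
RETURN_VALUE → return -3007.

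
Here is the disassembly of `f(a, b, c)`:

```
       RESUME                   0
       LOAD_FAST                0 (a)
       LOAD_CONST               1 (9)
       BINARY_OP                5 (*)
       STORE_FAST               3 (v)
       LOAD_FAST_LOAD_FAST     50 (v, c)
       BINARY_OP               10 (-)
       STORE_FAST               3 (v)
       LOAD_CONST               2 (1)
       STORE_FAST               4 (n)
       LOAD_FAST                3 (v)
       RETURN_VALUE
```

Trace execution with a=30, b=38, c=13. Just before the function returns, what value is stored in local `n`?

LOAD_FAST a → push 30. Stack: [30]
LOAD_CONST → push 9. Stack: [30, 9]
BINARY_OP * → 30 * 9 = 270. Stack: [270]
STORE_FAST v → v=270. Stack: []
LOAD_FAST_LOAD_FAST v,c → push 270,13. Stack: [270, 13]
BINARY_OP - → 270 - 13 = 257. Stack: [257]
STORE_FAST v → v=257. Stack: []
LOAD_CONST → push 1. Stack: [1]
STORE_FAST n → n=1. Stack: []
LOAD_FAST v → push 257. Stack: [257]
RETURN_VALUE → return 257.

1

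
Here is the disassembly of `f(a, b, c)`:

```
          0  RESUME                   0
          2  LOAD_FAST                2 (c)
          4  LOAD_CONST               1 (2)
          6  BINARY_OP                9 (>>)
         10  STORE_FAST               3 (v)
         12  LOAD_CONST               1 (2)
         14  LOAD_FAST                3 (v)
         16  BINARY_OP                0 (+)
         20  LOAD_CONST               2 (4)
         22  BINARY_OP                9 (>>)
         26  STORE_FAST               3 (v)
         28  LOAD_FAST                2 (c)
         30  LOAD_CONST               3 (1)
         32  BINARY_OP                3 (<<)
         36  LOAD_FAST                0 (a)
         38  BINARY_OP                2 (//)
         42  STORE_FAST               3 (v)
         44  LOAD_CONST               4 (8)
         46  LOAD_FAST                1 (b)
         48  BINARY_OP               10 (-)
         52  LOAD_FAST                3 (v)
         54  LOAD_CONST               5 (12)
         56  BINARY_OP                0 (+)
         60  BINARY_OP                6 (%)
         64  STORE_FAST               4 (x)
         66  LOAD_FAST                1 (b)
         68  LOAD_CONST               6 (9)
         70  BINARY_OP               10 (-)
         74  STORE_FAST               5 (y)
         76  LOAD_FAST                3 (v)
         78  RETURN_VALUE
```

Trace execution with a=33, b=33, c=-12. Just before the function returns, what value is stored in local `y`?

LOAD_FAST c → push -12. Stack: [-12]
LOAD_CONST → push 2. Stack: [-12, 2]
BINARY_OP >> → -12 >> 2 = -3. Stack: [-3]
STORE_FAST v → v=-3. Stack: []
LOAD_CONST → push 2. Stack: [2]
LOAD_FAST v → push -3. Stack: [2, -3]
BINARY_OP + → 2 + -3 = -1. Stack: [-1]
LOAD_CONST → push 4. Stack: [-1, 4]
BINARY_OP >> → -1 >> 4 = -1. Stack: [-1]
STORE_FAST v → v=-1. Stack: []
LOAD_FAST c → push -12. Stack: [-12]
LOAD_CONST → push 1. Stack: [-12, 1]
BINARY_OP << → -12 << 1 = -24. Stack: [-24]
LOAD_FAST a → push 33. Stack: [-24, 33]
BINARY_OP // → -24 // 33 = -1. Stack: [-1]
STORE_FAST v → v=-1. Stack: []
LOAD_CONST → push 8. Stack: [8]
LOAD_FAST b → push 33. Stack: [8, 33]
BINARY_OP - → 8 - 33 = -25. Stack: [-25]
LOAD_FAST v → push -1. Stack: [-25, -1]
LOAD_CONST → push 12. Stack: [-25, -1, 12]
BINARY_OP + → -1 + 12 = 11. Stack: [-25, 11]
BINARY_OP % → -25 % 11 = 8. Stack: [8]
STORE_FAST x → x=8. Stack: []
LOAD_FAST b → push 33. Stack: [33]
LOAD_CONST → push 9. Stack: [33, 9]
BINARY_OP - → 33 - 9 = 24. Stack: [24]
STORE_FAST y → y=24. Stack: []
LOAD_FAST v → push -1. Stack: [-1]
RETURN_VALUE → return -1.

24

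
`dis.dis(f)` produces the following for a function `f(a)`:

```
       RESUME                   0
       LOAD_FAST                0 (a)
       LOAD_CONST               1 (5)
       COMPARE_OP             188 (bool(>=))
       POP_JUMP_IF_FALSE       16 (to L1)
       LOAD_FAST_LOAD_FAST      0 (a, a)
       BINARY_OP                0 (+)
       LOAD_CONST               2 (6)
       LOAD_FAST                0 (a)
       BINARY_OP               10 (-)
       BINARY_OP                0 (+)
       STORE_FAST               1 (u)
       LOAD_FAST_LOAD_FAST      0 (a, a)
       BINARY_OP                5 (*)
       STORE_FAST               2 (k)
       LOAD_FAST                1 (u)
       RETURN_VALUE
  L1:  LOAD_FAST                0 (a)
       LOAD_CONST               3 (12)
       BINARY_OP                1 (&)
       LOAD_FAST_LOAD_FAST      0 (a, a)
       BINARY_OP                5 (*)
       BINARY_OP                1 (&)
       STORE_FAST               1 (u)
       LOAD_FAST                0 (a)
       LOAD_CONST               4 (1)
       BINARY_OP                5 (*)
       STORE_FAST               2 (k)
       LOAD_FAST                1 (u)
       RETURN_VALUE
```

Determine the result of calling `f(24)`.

30

LOAD_FAST a → push 24. Stack: [24]
LOAD_CONST → push 5. Stack: [24, 5]
COMPARE_OP bool(>=) → 24 vs 5 = True. Stack: [True]
POP_JUMP_IF_FALSE → pop True; no jump. Stack: []
LOAD_FAST_LOAD_FAST a,a → push 24,24. Stack: [24, 24]
BINARY_OP + → 24 + 24 = 48. Stack: [48]
LOAD_CONST → push 6. Stack: [48, 6]
LOAD_FAST a → push 24. Stack: [48, 6, 24]
BINARY_OP - → 6 - 24 = -18. Stack: [48, -18]
BINARY_OP + → 48 + -18 = 30. Stack: [30]
STORE_FAST u → u=30. Stack: []
LOAD_FAST_LOAD_FAST a,a → push 24,24. Stack: [24, 24]
BINARY_OP * → 24 * 24 = 576. Stack: [576]
STORE_FAST k → k=576. Stack: []
LOAD_FAST u → push 30. Stack: [30]
RETURN_VALUE → return 30.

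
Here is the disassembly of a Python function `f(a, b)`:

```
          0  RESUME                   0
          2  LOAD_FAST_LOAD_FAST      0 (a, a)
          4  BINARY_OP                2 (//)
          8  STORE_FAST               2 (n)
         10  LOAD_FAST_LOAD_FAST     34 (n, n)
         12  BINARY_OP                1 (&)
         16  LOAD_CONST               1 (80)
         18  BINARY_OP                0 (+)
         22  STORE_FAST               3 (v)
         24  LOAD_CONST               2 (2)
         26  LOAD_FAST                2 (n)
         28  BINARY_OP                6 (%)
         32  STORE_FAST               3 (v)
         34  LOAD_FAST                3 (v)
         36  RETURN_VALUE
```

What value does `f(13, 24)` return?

0

LOAD_FAST_LOAD_FAST a,a → push 13,13. Stack: [13, 13]
BINARY_OP // → 13 // 13 = 1. Stack: [1]
STORE_FAST n → n=1. Stack: []
LOAD_FAST_LOAD_FAST n,n → push 1,1. Stack: [1, 1]
BINARY_OP & → 1 & 1 = 1. Stack: [1]
LOAD_CONST → push 80. Stack: [1, 80]
BINARY_OP + → 1 + 80 = 81. Stack: [81]
STORE_FAST v → v=81. Stack: []
LOAD_CONST → push 2. Stack: [2]
LOAD_FAST n → push 1. Stack: [2, 1]
BINARY_OP % → 2 % 1 = 0. Stack: [0]
STORE_FAST v → v=0. Stack: []
LOAD_FAST v → push 0. Stack: [0]
RETURN_VALUE → return 0.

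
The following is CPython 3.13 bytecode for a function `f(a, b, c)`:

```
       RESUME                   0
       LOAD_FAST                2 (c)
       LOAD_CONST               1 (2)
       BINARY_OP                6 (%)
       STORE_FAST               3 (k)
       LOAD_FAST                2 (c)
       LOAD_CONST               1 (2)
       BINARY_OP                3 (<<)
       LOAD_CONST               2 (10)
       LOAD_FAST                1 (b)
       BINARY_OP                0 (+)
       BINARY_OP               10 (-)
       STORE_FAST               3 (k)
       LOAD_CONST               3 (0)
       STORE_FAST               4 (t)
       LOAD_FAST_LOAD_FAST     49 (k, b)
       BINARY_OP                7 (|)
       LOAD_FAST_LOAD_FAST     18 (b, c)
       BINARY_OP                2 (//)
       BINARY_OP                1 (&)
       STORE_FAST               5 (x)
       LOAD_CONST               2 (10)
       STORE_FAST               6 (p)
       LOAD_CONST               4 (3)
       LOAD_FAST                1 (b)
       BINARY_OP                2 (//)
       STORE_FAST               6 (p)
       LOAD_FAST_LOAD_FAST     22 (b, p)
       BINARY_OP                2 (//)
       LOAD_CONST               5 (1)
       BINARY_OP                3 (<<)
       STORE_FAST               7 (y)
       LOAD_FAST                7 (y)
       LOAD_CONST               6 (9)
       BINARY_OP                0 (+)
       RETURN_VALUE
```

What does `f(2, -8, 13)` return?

LOAD_FAST c → push 13. Stack: [13]
LOAD_CONST → push 2. Stack: [13, 2]
BINARY_OP % → 13 % 2 = 1. Stack: [1]
STORE_FAST k → k=1. Stack: []
LOAD_FAST c → push 13. Stack: [13]
LOAD_CONST → push 2. Stack: [13, 2]
BINARY_OP << → 13 << 2 = 52. Stack: [52]
LOAD_CONST → push 10. Stack: [52, 10]
LOAD_FAST b → push -8. Stack: [52, 10, -8]
BINARY_OP + → 10 + -8 = 2. Stack: [52, 2]
BINARY_OP - → 52 - 2 = 50. Stack: [50]
STORE_FAST k → k=50. Stack: []
LOAD_CONST → push 0. Stack: [0]
STORE_FAST t → t=0. Stack: []
LOAD_FAST_LOAD_FAST k,b → push 50,-8. Stack: [50, -8]
BINARY_OP | → 50 | -8 = -6. Stack: [-6]
LOAD_FAST_LOAD_FAST b,c → push -8,13. Stack: [-6, -8, 13]
BINARY_OP // → -8 // 13 = -1. Stack: [-6, -1]
BINARY_OP & → -6 & -1 = -6. Stack: [-6]
STORE_FAST x → x=-6. Stack: []
LOAD_CONST → push 10. Stack: [10]
STORE_FAST p → p=10. Stack: []
LOAD_CONST → push 3. Stack: [3]
LOAD_FAST b → push -8. Stack: [3, -8]
BINARY_OP // → 3 // -8 = -1. Stack: [-1]
STORE_FAST p → p=-1. Stack: []
LOAD_FAST_LOAD_FAST b,p → push -8,-1. Stack: [-8, -1]
BINARY_OP // → -8 // -1 = 8. Stack: [8]
LOAD_CONST → push 1. Stack: [8, 1]
BINARY_OP << → 8 << 1 = 16. Stack: [16]
STORE_FAST y → y=16. Stack: []
LOAD_FAST y → push 16. Stack: [16]
LOAD_CONST → push 9. Stack: [16, 9]
BINARY_OP + → 16 + 9 = 25. Stack: [25]
RETURN_VALUE → return 25.

25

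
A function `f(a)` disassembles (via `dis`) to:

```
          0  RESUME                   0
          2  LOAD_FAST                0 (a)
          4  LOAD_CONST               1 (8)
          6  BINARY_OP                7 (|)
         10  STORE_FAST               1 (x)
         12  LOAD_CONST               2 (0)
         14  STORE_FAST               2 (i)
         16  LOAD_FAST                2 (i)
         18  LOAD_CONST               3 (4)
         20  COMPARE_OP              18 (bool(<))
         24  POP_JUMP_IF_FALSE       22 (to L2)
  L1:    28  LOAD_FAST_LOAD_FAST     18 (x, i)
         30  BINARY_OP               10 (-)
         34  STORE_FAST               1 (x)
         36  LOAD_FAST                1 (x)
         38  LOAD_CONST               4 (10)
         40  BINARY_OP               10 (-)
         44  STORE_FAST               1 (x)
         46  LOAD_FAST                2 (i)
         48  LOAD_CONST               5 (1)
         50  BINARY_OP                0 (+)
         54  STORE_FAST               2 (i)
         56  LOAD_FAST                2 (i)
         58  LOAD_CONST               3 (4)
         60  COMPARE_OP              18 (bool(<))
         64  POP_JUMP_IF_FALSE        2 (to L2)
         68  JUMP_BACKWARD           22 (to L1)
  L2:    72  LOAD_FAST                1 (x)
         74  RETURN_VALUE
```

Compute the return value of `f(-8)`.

-54

LOAD_FAST a → push -8
LOAD_CONST → push 8
BINARY_OP | → -8 | 8 = -8
STORE_FAST x → x=-8
LOAD_CONST → push 0
STORE_FAST i → i=0
LOAD_FAST i → push 0
LOAD_CONST → push 4
COMPARE_OP bool(<) → 0 vs 4 = True
POP_JUMP_IF_FALSE → pop True; no jump
LOAD_FAST_LOAD_FAST x,i → push -8,0
BINARY_OP - → -8 - 0 = -8
STORE_FAST x → x=-8
LOAD_FAST x → push -8
LOAD_CONST → push 10
BINARY_OP - → -8 - 10 = -18
STORE_FAST x → x=-18
LOAD_FAST i → push 0
LOAD_CONST → push 1
BINARY_OP + → 0 + 1 = 1
STORE_FAST i → i=1
LOAD_FAST i → push 1
LOAD_CONST → push 4
COMPARE_OP bool(<) → 1 vs 4 = True
POP_JUMP_IF_FALSE → pop True; no jump
LOAD_FAST_LOAD_FAST x,i → push -18,1
BINARY_OP - → -18 - 1 = -19
STORE_FAST x → x=-19
LOAD_FAST x → push -19
LOAD_CONST → push 10
BINARY_OP - → -19 - 10 = -29
STORE_FAST x → x=-29
LOAD_FAST i → push 1
LOAD_CONST → push 1
BINARY_OP + → 1 + 1 = 2
STORE_FAST i → i=2
LOAD_FAST i → push 2
LOAD_CONST → push 4
COMPARE_OP bool(<) → 2 vs 4 = True
POP_JUMP_IF_FALSE → pop True; no jump
LOAD_FAST_LOAD_FAST x,i → push -29,2
BINARY_OP - → -29 - 2 = -31
STORE_FAST x → x=-31
LOAD_FAST x → push -31
LOAD_CONST → push 10
BINARY_OP - → -31 - 10 = -41
STORE_FAST x → x=-41
LOAD_FAST i → push 2
LOAD_CONST → push 1
BINARY_OP + → 2 + 1 = 3
STORE_FAST i → i=3
LOAD_FAST i → push 3
LOAD_CONST → push 4
COMPARE_OP bool(<) → 3 vs 4 = True
POP_JUMP_IF_FALSE → pop True; no jump
LOAD_FAST_LOAD_FAST x,i → push -41,3
BINARY_OP - → -41 - 3 = -44
STORE_FAST x → x=-44
LOAD_FAST x → push -44
LOAD_CONST → push 10
BINARY_OP - → -44 - 10 = -54
STORE_FAST x → x=-54
LOAD_FAST i → push 3
LOAD_CONST → push 1
BINARY_OP + → 3 + 1 = 4
STORE_FAST i → i=4
LOAD_FAST i → push 4
LOAD_CONST → push 4
COMPARE_OP bool(<) → 4 vs 4 = False
POP_JUMP_IF_FALSE → pop False; jump
LOAD_FAST x → push -54
RETURN_VALUE → return -54.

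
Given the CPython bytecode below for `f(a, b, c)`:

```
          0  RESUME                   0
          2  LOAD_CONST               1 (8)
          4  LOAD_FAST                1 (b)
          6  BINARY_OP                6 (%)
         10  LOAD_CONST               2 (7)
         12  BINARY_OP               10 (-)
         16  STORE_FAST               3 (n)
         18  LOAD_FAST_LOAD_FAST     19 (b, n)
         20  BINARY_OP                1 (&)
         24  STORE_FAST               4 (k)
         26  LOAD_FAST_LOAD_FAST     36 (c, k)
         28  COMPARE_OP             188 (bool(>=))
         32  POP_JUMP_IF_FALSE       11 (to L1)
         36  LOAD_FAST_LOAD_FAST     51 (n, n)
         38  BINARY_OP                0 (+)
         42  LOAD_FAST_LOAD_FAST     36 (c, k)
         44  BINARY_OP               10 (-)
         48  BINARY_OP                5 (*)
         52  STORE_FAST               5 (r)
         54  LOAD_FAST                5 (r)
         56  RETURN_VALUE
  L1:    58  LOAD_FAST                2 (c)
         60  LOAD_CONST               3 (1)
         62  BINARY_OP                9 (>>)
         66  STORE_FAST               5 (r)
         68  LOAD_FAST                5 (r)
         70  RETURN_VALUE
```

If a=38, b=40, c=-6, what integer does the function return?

-3

LOAD_CONST → push 8. Stack: [8]
LOAD_FAST b → push 40. Stack: [8, 40]
BINARY_OP % → 8 % 40 = 8. Stack: [8]
LOAD_CONST → push 7. Stack: [8, 7]
BINARY_OP - → 8 - 7 = 1. Stack: [1]
STORE_FAST n → n=1. Stack: []
LOAD_FAST_LOAD_FAST b,n → push 40,1. Stack: [40, 1]
BINARY_OP & → 40 & 1 = 0. Stack: [0]
STORE_FAST k → k=0. Stack: []
LOAD_FAST_LOAD_FAST c,k → push -6,0. Stack: [-6, 0]
COMPARE_OP bool(>=) → -6 vs 0 = False. Stack: [False]
POP_JUMP_IF_FALSE → pop False; jump. Stack: []
LOAD_FAST c → push -6. Stack: [-6]
LOAD_CONST → push 1. Stack: [-6, 1]
BINARY_OP >> → -6 >> 1 = -3. Stack: [-3]
STORE_FAST r → r=-3. Stack: []
LOAD_FAST r → push -3. Stack: [-3]
RETURN_VALUE → return -3.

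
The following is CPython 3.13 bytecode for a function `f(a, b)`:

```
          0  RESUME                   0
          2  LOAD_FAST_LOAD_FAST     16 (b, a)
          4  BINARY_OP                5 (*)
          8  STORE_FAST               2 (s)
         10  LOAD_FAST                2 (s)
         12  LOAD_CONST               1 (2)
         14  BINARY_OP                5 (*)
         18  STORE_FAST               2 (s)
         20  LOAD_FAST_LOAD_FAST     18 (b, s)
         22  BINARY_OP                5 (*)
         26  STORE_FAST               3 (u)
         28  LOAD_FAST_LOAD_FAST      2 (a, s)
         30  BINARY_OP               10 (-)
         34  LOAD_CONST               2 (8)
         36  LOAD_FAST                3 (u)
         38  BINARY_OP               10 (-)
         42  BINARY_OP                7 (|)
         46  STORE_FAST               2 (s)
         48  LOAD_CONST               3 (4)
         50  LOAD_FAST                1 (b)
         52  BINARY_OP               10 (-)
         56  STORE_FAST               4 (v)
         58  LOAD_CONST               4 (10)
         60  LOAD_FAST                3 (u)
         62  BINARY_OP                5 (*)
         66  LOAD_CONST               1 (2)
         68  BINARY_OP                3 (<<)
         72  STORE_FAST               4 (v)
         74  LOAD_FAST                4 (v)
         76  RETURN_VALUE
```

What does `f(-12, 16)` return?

-245760

LOAD_FAST_LOAD_FAST b,a → push 16,-12. Stack: [16, -12]
BINARY_OP * → 16 * -12 = -192. Stack: [-192]
STORE_FAST s → s=-192. Stack: []
LOAD_FAST s → push -192. Stack: [-192]
LOAD_CONST → push 2. Stack: [-192, 2]
BINARY_OP * → -192 * 2 = -384. Stack: [-384]
STORE_FAST s → s=-384. Stack: []
LOAD_FAST_LOAD_FAST b,s → push 16,-384. Stack: [16, -384]
BINARY_OP * → 16 * -384 = -6144. Stack: [-6144]
STORE_FAST u → u=-6144. Stack: []
LOAD_FAST_LOAD_FAST a,s → push -12,-384. Stack: [-12, -384]
BINARY_OP - → -12 - -384 = 372. Stack: [372]
LOAD_CONST → push 8. Stack: [372, 8]
LOAD_FAST u → push -6144. Stack: [372, 8, -6144]
BINARY_OP - → 8 - -6144 = 6152. Stack: [372, 6152]
BINARY_OP | → 372 | 6152 = 6524. Stack: [6524]
STORE_FAST s → s=6524. Stack: []
LOAD_CONST → push 4. Stack: [4]
LOAD_FAST b → push 16. Stack: [4, 16]
BINARY_OP - → 4 - 16 = -12. Stack: [-12]
STORE_FAST v → v=-12. Stack: []
LOAD_CONST → push 10. Stack: [10]
LOAD_FAST u → push -6144. Stack: [10, -6144]
BINARY_OP * → 10 * -6144 = -61440. Stack: [-61440]
LOAD_CONST → push 2. Stack: [-61440, 2]
BINARY_OP << → -61440 << 2 = -245760. Stack: [-245760]
STORE_FAST v → v=-245760. Stack: []
LOAD_FAST v → push -245760. Stack: [-245760]
RETURN_VALUE → return -245760.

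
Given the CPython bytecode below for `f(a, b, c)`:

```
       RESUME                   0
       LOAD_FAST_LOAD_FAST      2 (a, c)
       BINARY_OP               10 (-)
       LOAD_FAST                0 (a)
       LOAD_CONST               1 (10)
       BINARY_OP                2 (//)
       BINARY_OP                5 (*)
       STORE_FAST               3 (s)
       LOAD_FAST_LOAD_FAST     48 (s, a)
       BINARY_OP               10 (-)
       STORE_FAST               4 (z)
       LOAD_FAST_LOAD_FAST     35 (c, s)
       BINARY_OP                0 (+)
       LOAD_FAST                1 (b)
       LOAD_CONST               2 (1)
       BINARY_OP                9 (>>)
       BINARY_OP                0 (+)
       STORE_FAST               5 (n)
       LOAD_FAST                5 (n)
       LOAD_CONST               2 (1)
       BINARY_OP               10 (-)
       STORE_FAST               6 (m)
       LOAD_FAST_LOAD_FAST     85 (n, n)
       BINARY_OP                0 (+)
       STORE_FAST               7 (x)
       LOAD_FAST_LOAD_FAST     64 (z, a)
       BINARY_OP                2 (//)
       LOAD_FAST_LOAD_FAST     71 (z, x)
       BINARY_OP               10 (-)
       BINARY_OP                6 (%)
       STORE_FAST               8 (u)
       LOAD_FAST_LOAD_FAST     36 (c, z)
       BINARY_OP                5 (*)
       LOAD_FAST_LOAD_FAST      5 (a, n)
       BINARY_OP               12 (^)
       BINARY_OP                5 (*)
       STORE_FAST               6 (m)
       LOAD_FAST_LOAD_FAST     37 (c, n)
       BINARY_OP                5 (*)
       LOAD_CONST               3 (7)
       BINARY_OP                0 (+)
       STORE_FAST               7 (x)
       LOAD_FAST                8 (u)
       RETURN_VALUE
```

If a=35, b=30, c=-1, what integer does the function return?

LOAD_FAST_LOAD_FAST a,c → push 35,-1. Stack: [35, -1]
BINARY_OP - → 35 - -1 = 36. Stack: [36]
LOAD_FAST a → push 35. Stack: [36, 35]
LOAD_CONST → push 10. Stack: [36, 35, 10]
BINARY_OP // → 35 // 10 = 3. Stack: [36, 3]
BINARY_OP * → 36 * 3 = 108. Stack: [108]
STORE_FAST s → s=108. Stack: []
LOAD_FAST_LOAD_FAST s,a → push 108,35. Stack: [108, 35]
BINARY_OP - → 108 - 35 = 73. Stack: [73]
STORE_FAST z → z=73. Stack: []
LOAD_FAST_LOAD_FAST c,s → push -1,108. Stack: [-1, 108]
BINARY_OP + → -1 + 108 = 107. Stack: [107]
LOAD_FAST b → push 30. Stack: [107, 30]
LOAD_CONST → push 1. Stack: [107, 30, 1]
BINARY_OP >> → 30 >> 1 = 15. Stack: [107, 15]
BINARY_OP + → 107 + 15 = 122. Stack: [122]
STORE_FAST n → n=122. Stack: []
LOAD_FAST n → push 122. Stack: [122]
LOAD_CONST → push 1. Stack: [122, 1]
BINARY_OP - → 122 - 1 = 121. Stack: [121]
STORE_FAST m → m=121. Stack: []
LOAD_FAST_LOAD_FAST n,n → push 122,122. Stack: [122, 122]
BINARY_OP + → 122 + 122 = 244. Stack: [244]
STORE_FAST x → x=244. Stack: []
LOAD_FAST_LOAD_FAST z,a → push 73,35. Stack: [73, 35]
BINARY_OP // → 73 // 35 = 2. Stack: [2]
LOAD_FAST_LOAD_FAST z,x → push 73,244. Stack: [2, 73, 244]
BINARY_OP - → 73 - 244 = -171. Stack: [2, -171]
BINARY_OP % → 2 % -171 = -169. Stack: [-169]
STORE_FAST u → u=-169. Stack: []
LOAD_FAST_LOAD_FAST c,z → push -1,73. Stack: [-1, 73]
BINARY_OP * → -1 * 73 = -73. Stack: [-73]
LOAD_FAST_LOAD_FAST a,n → push 35,122. Stack: [-73, 35, 122]
BINARY_OP ^ → 35 ^ 122 = 89. Stack: [-73, 89]
BINARY_OP * → -73 * 89 = -6497. Stack: [-6497]
STORE_FAST m → m=-6497. Stack: []
LOAD_FAST_LOAD_FAST c,n → push -1,122. Stack: [-1, 122]
BINARY_OP * → -1 * 122 = -122. Stack: [-122]
LOAD_CONST → push 7. Stack: [-122, 7]
BINARY_OP + → -122 + 7 = -115. Stack: [-115]
STORE_FAST x → x=-115. Stack: []
LOAD_FAST u → push -169. Stack: [-169]
RETURN_VALUE → return -169.

-169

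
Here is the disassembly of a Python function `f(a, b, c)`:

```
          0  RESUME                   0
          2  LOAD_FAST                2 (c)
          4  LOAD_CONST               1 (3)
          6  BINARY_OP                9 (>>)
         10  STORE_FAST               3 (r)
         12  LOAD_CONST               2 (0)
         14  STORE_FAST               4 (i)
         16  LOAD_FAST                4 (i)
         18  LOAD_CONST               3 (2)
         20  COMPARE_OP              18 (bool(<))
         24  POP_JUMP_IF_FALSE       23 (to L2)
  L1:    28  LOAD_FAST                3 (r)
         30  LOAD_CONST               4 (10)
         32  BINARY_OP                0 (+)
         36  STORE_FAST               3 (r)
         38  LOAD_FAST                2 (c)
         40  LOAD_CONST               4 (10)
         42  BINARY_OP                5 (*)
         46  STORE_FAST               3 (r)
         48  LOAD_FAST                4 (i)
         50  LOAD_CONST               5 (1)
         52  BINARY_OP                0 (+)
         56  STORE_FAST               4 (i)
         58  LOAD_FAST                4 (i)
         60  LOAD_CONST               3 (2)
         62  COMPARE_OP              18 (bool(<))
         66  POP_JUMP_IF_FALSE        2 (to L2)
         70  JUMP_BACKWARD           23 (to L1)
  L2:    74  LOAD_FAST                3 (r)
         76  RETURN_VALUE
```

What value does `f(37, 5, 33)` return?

LOAD_FAST c → push 33. Stack: [33]
LOAD_CONST → push 3. Stack: [33, 3]
BINARY_OP >> → 33 >> 3 = 4. Stack: [4]
STORE_FAST r → r=4. Stack: []
LOAD_CONST → push 0. Stack: [0]
STORE_FAST i → i=0. Stack: []
LOAD_FAST i → push 0. Stack: [0]
LOAD_CONST → push 2. Stack: [0, 2]
COMPARE_OP bool(<) → 0 vs 2 = True. Stack: [True]
POP_JUMP_IF_FALSE → pop True; no jump. Stack: []
LOAD_FAST r → push 4. Stack: [4]
LOAD_CONST → push 10. Stack: [4, 10]
BINARY_OP + → 4 + 10 = 14. Stack: [14]
STORE_FAST r → r=14. Stack: []
LOAD_FAST c → push 33. Stack: [33]
LOAD_CONST → push 10. Stack: [33, 10]
BINARY_OP * → 33 * 10 = 330. Stack: [330]
STORE_FAST r → r=330. Stack: []
LOAD_FAST i → push 0. Stack: [0]
LOAD_CONST → push 1. Stack: [0, 1]
BINARY_OP + → 0 + 1 = 1. Stack: [1]
STORE_FAST i → i=1. Stack: []
LOAD_FAST i → push 1. Stack: [1]
LOAD_CONST → push 2. Stack: [1, 2]
COMPARE_OP bool(<) → 1 vs 2 = True. Stack: [True]
POP_JUMP_IF_FALSE → pop True; no jump. Stack: []
LOAD_FAST r → push 330. Stack: [330]
LOAD_CONST → push 10. Stack: [330, 10]
BINARY_OP + → 330 + 10 = 340. Stack: [340]
STORE_FAST r → r=340. Stack: []
LOAD_FAST c → push 33. Stack: [33]
LOAD_CONST → push 10. Stack: [33, 10]
BINARY_OP * → 33 * 10 = 330. Stack: [330]
STORE_FAST r → r=330. Stack: []
LOAD_FAST i → push 1. Stack: [1]
LOAD_CONST → push 1. Stack: [1, 1]
BINARY_OP + → 1 + 1 = 2. Stack: [2]
STORE_FAST i → i=2. Stack: []
LOAD_FAST i → push 2. Stack: [2]
LOAD_CONST → push 2. Stack: [2, 2]
COMPARE_OP bool(<) → 2 vs 2 = False. Stack: [False]
POP_JUMP_IF_FALSE → pop False; jump. Stack: []
LOAD_FAST r → push 330. Stack: [330]
RETURN_VALUE → return 330.

330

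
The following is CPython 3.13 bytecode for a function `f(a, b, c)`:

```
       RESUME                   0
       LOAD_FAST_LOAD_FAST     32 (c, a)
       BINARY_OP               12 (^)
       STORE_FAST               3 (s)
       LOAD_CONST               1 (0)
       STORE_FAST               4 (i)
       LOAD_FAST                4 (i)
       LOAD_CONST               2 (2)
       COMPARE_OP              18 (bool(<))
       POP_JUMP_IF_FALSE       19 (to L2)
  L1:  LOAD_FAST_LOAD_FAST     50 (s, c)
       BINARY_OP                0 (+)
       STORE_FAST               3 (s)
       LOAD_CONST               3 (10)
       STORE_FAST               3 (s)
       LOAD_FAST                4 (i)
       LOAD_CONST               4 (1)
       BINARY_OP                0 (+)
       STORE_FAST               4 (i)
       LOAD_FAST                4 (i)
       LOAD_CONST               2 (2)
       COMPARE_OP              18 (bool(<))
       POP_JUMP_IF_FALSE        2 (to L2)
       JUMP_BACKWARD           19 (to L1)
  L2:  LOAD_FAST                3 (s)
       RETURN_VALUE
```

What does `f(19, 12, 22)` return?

LOAD_FAST_LOAD_FAST c,a → push 22,19. Stack: [22, 19]
BINARY_OP ^ → 22 ^ 19 = 5. Stack: [5]
STORE_FAST s → s=5. Stack: []
LOAD_CONST → push 0. Stack: [0]
STORE_FAST i → i=0. Stack: []
LOAD_FAST i → push 0. Stack: [0]
LOAD_CONST → push 2. Stack: [0, 2]
COMPARE_OP bool(<) → 0 vs 2 = True. Stack: [True]
POP_JUMP_IF_FALSE → pop True; no jump. Stack: []
LOAD_FAST_LOAD_FAST s,c → push 5,22. Stack: [5, 22]
BINARY_OP + → 5 + 22 = 27. Stack: [27]
STORE_FAST s → s=27. Stack: []
LOAD_CONST → push 10. Stack: [10]
STORE_FAST s → s=10. Stack: []
LOAD_FAST i → push 0. Stack: [0]
LOAD_CONST → push 1. Stack: [0, 1]
BINARY_OP + → 0 + 1 = 1. Stack: [1]
STORE_FAST i → i=1. Stack: []
LOAD_FAST i → push 1. Stack: [1]
LOAD_CONST → push 2. Stack: [1, 2]
COMPARE_OP bool(<) → 1 vs 2 = True. Stack: [True]
POP_JUMP_IF_FALSE → pop True; no jump. Stack: []
LOAD_FAST_LOAD_FAST s,c → push 10,22. Stack: [10, 22]
BINARY_OP + → 10 + 22 = 32. Stack: [32]
STORE_FAST s → s=32. Stack: []
LOAD_CONST → push 10. Stack: [10]
STORE_FAST s → s=10. Stack: []
LOAD_FAST i → push 1. Stack: [1]
LOAD_CONST → push 1. Stack: [1, 1]
BINARY_OP + → 1 + 1 = 2. Stack: [2]
STORE_FAST i → i=2. Stack: []
LOAD_FAST i → push 2. Stack: [2]
LOAD_CONST → push 2. Stack: [2, 2]
COMPARE_OP bool(<) → 2 vs 2 = False. Stack: [False]
POP_JUMP_IF_FALSE → pop False; jump. Stack: []
LOAD_FAST s → push 10. Stack: [10]
RETURN_VALUE → return 10.

10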